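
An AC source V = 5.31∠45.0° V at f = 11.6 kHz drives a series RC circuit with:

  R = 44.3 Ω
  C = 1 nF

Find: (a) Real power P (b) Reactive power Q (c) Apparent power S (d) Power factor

Step 1 — Angular frequency: ω = 2π·f = 2π·1.16e+04 = 7.288e+04 rad/s.
Step 2 — Component impedances:
  R: Z = R = 44.3 Ω
  C: Z = 1/(jωC) = -j/(ω·C) = 0 - j1.372e+04 Ω
Step 3 — Series combination: Z_total = R + C = 44.3 - j1.372e+04 Ω = 1.372e+04∠-89.8° Ω.
Step 4 — Source phasor: V = 5.31∠45.0° V = 3.755 + j3.755 V.
Step 5 — Current: I = V / Z = -0.0002728 + j0.0002745 A = 0.000387∠134.8° A.
Step 6 — Complex power: S = V·I* = 6.635e-06 - j0.002055 VA.
Step 7 — Real power: P = Re(S) = 6.635e-06 W.
Step 8 — Reactive power: Q = Im(S) = -0.002055 VAR.
Step 9 — Apparent power: |S| = 0.002055 VA.
Step 10 — Power factor: PF = P/|S| = 0.003229 (leading).

(a) P = 6.635e-06 W  (b) Q = -0.002055 VAR  (c) S = 0.002055 VA  (d) PF = 0.003229 (leading)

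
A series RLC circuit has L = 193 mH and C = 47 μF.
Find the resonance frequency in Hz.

Step 1 — Resonance condition Im(Z)=0 gives ω₀ = 1/√(LC).
Step 2 — ω₀ = 1/√(0.193·4.7e-05) = 332 rad/s.
Step 3 — f₀ = ω₀/(2π) = 52.84 Hz.

f₀ = 52.84 Hz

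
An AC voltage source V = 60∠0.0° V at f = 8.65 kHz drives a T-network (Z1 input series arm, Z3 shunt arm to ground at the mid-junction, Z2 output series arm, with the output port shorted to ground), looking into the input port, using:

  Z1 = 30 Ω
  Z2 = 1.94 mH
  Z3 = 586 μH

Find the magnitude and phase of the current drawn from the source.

Step 1 — Angular frequency: ω = 2π·f = 2π·8650 = 5.435e+04 rad/s.
Step 2 — Component impedances:
  Z1: Z = R = 30 Ω
  Z2: Z = jωL = j·5.435e+04·0.00194 = 0 + j105.4 Ω
  Z3: Z = jωL = j·5.435e+04·0.000586 = 0 + j31.85 Ω
Step 3 — With the output port shorted to ground, the output series arm Z2 runs from the junction to ground; the shunt arm Z3 also runs from the junction to ground. They appear in parallel: Z3 || Z2 = 0 + j24.46 Ω.
Step 4 — Series with input arm Z1: Z_in = Z1 + (Z3 || Z2) = 30 + j24.46 Ω = 38.71∠39.2° Ω.
Step 5 — Source phasor: V = 60∠0.0° V = 60 V.
Step 6 — Ohm's law: I = V / Z_total = (60) / (30 + j24.46) = 1.201 - j0.9795 A.
Step 7 — Convert to polar: |I| = 1.55 A, ∠I = -39.2°.

I = 1.55∠-39.2° A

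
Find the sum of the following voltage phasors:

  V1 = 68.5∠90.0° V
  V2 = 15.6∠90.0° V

Step 1 — Convert each phasor to rectangular form:
  V1 = 68.5·(cos(90.0°) + j·sin(90.0°)) = 0 + j68.5 V
  V2 = 15.6·(cos(90.0°) + j·sin(90.0°)) = 0 + j15.6 V
Step 2 — Sum components: V_total = 0 + j84.1 V.
Step 3 — Convert to polar: |V_total| = 84.1 V, ∠V_total = 90.0°.

V_total = 84.1∠90.0° V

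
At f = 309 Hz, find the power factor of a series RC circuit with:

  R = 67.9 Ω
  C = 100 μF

Step 1 — Angular frequency: ω = 2π·f = 2π·309 = 1942 rad/s.
Step 2 — Component impedances:
  R: Z = R = 67.9 Ω
  C: Z = 1/(jωC) = -j/(ω·C) = 0 - j5.151 Ω
Step 3 — Series combination: Z_total = R + C = 67.9 - j5.151 Ω = 68.1∠-4.3° Ω.
Step 4 — Power factor: PF = cos(φ) = Re(Z)/|Z| = 67.9/68.1 = 0.9971.
Step 5 — Type: Im(Z) = -5.151 ⇒ leading (phase φ = -4.3°).

PF = 0.9971 (leading, φ = -4.3°)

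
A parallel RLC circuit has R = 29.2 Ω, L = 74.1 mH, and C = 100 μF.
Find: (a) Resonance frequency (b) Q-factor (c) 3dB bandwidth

Step 1 — Resonance: ω₀ = 1/√(LC) = 1/√(0.0741·0.0001) = 367.4 rad/s.
Step 2 — f₀ = ω₀/(2π) = 58.47 Hz.
Step 3 — Parallel Q: Q = R/(ω₀L) = 29.2/(367.4·0.0741) = 1.073.
Step 4 — Bandwidth: Δω = ω₀/Q = 342.5 rad/s; BW = Δω/(2π) = 54.51 Hz.

(a) f₀ = 58.47 Hz  (b) Q = 1.073  (c) BW = 54.51 Hz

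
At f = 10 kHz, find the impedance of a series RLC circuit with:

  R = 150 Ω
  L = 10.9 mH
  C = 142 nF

Step 1 — Angular frequency: ω = 2π·f = 2π·1e+04 = 6.283e+04 rad/s.
Step 2 — Component impedances:
  R: Z = R = 150 Ω
  L: Z = jωL = j·6.283e+04·0.0109 = 0 + j684.9 Ω
  C: Z = 1/(jωC) = -j/(ω·C) = 0 - j112.1 Ω
Step 3 — Series combination: Z_total = R + L + C = 150 + j572.8 Ω = 592.1∠75.3° Ω.

Z = 150 + j572.8 Ω = 592.1∠75.3° Ω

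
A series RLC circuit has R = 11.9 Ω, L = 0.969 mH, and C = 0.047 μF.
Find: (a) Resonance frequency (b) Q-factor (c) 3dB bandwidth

Step 1 — Resonance: ω₀ = 1/√(LC) = 1/√(0.000969·4.7e-08) = 1.482e+05 rad/s.
Step 2 — f₀ = ω₀/(2π) = 2.358e+04 Hz.
Step 3 — Series Q: Q = ω₀L/R = 1.482e+05·0.000969/11.9 = 12.07.
Step 4 — Bandwidth: Δω = ω₀/Q = 1.228e+04 rad/s; BW = Δω/(2π) = 1955 Hz.

(a) f₀ = 2.358e+04 Hz  (b) Q = 12.07  (c) BW = 1955 Hz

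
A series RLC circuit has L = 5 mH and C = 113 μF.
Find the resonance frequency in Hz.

Step 1 — Resonance condition Im(Z)=0 gives ω₀ = 1/√(LC).
Step 2 — ω₀ = 1/√(0.005·0.000113) = 1330 rad/s.
Step 3 — f₀ = ω₀/(2π) = 211.7 Hz.

f₀ = 211.7 Hz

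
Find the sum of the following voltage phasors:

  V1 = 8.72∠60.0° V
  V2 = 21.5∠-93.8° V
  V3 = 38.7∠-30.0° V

Step 1 — Convert each phasor to rectangular form:
  V1 = 8.72·(cos(60.0°) + j·sin(60.0°)) = 4.36 + j7.552 V
  V2 = 21.5·(cos(-93.8°) + j·sin(-93.8°)) = -1.425 - j21.45 V
  V3 = 38.7·(cos(-30.0°) + j·sin(-30.0°)) = 33.52 - j19.35 V
Step 2 — Sum components: V_total = 36.45 - j33.25 V.
Step 3 — Convert to polar: |V_total| = 49.34 V, ∠V_total = -42.4°.

V_total = 49.34∠-42.4° V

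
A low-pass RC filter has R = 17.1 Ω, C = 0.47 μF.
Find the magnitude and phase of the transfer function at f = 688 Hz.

Step 1 — Angular frequency: ω = 2π·688 = 4323 rad/s.
Step 2 — Transfer function: H(jω) = 1/(1 + jωRC).
Step 3 — Denominator: 1 + jωRC = 1 + j·4323·17.1·4.7e-07 = 1 + j0.03474.
Step 4 — H = 0.9988 - j0.0347.
Step 5 — Magnitude: |H| = 0.9994 (-0.0 dB); phase: φ = -2.0°.

|H| = 0.9994 (-0.0 dB), φ = -2.0°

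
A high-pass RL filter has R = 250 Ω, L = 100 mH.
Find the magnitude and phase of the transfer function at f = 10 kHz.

Step 1 — Angular frequency: ω = 2π·1e+04 = 6.283e+04 rad/s.
Step 2 — Transfer function: H(jω) = jωL/(R + jωL).
Step 3 — Numerator jωL = j·6283; denominator R + jωL = 250 + j6283.
Step 4 — H = 0.9984 + j0.03973.
Step 5 — Magnitude: |H| = 0.9992 (-0.0 dB); phase: φ = 2.3°.

|H| = 0.9992 (-0.0 dB), φ = 2.3°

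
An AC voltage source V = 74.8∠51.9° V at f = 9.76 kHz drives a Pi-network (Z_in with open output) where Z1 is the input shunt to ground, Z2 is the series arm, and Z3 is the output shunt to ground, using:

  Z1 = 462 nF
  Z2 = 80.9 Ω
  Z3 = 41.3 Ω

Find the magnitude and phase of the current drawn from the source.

Step 1 — Angular frequency: ω = 2π·f = 2π·9760 = 6.132e+04 rad/s.
Step 2 — Component impedances:
  Z1: Z = 1/(jωC) = -j/(ω·C) = 0 - j35.3 Ω
  Z2: Z = R = 80.9 Ω
  Z3: Z = R = 41.3 Ω
Step 3 — With open output, the series arm Z2 and the output shunt Z3 appear in series to ground: Z2 + Z3 = 122.2 Ω.
Step 4 — Parallel with input shunt Z1: Z_in = Z1 || (Z2 + Z3) = 9.41 - j32.58 Ω = 33.91∠-73.9° Ω.
Step 5 — Source phasor: V = 74.8∠51.9° V = 46.15 + j58.86 V.
Step 6 — Ohm's law: I = V / Z_total = (46.15 + j58.86) / (9.41 - j32.58) = -1.29 + j1.789 A.
Step 7 — Convert to polar: |I| = 2.206 A, ∠I = 125.8°.

I = 2.206∠125.8° A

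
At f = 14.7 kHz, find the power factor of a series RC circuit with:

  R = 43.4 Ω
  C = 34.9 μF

Step 1 — Angular frequency: ω = 2π·f = 2π·1.47e+04 = 9.236e+04 rad/s.
Step 2 — Component impedances:
  R: Z = R = 43.4 Ω
  C: Z = 1/(jωC) = -j/(ω·C) = 0 - j0.3102 Ω
Step 3 — Series combination: Z_total = R + C = 43.4 - j0.3102 Ω = 43.4∠-0.4° Ω.
Step 4 — Power factor: PF = cos(φ) = Re(Z)/|Z| = 43.4/43.4 = 1.
Step 5 — Type: Im(Z) = -0.3102 ⇒ leading (phase φ = -0.4°).

PF = 1 (leading, φ = -0.4°)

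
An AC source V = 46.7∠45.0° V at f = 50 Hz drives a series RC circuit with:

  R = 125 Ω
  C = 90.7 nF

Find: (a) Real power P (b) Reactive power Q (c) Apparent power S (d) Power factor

Step 1 — Angular frequency: ω = 2π·f = 2π·50 = 314.2 rad/s.
Step 2 — Component impedances:
  R: Z = R = 125 Ω
  C: Z = 1/(jωC) = -j/(ω·C) = 0 - j3.509e+04 Ω
Step 3 — Series combination: Z_total = R + C = 125 - j3.509e+04 Ω = 3.51e+04∠-89.8° Ω.
Step 4 — Source phasor: V = 46.7∠45.0° V = 33.02 + j33.02 V.
Step 5 — Current: I = V / Z = -0.0009376 + j0.0009443 A = 0.001331∠134.8° A.
Step 6 — Complex power: S = V·I* = 0.0002213 - j0.06214 VA.
Step 7 — Real power: P = Re(S) = 0.0002213 W.
Step 8 — Reactive power: Q = Im(S) = -0.06214 VAR.
Step 9 — Apparent power: |S| = 0.06214 VA.
Step 10 — Power factor: PF = P/|S| = 0.003562 (leading).

(a) P = 0.0002213 W  (b) Q = -0.06214 VAR  (c) S = 0.06214 VA  (d) PF = 0.003562 (leading)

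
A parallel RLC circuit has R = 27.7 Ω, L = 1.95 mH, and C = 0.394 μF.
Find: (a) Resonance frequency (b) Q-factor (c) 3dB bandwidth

Step 1 — Resonance: ω₀ = 1/√(LC) = 1/√(0.00195·3.94e-07) = 3.608e+04 rad/s.
Step 2 — f₀ = ω₀/(2π) = 5742 Hz.
Step 3 — Parallel Q: Q = R/(ω₀L) = 27.7/(3.608e+04·0.00195) = 0.3937.
Step 4 — Bandwidth: Δω = ω₀/Q = 9.163e+04 rad/s; BW = Δω/(2π) = 1.458e+04 Hz.

(a) f₀ = 5742 Hz  (b) Q = 0.3937  (c) BW = 1.458e+04 Hz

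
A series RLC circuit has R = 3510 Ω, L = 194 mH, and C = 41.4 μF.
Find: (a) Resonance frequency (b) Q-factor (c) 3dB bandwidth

Step 1 — Resonance condition Im(Z)=0 gives ω₀ = 1/√(LC).
Step 2 — ω₀ = 1/√(0.194·4.14e-05) = 352.9 rad/s.
Step 3 — f₀ = ω₀/(2π) = 56.16 Hz.
Step 4 — Series Q: Q = ω₀L/R = 352.9·0.194/3510 = 0.0195.
Step 5 — 3dB bandwidth: Δω = ω₀/Q = 1.809e+04 rad/s; BW = Δω/(2π) = 2880 Hz.

(a) f₀ = 56.16 Hz  (b) Q = 0.0195  (c) BW = 2880 Hz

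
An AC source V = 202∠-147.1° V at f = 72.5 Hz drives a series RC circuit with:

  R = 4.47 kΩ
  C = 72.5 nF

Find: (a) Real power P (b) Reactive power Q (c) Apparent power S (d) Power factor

Step 1 — Angular frequency: ω = 2π·f = 2π·72.5 = 455.5 rad/s.
Step 2 — Component impedances:
  R: Z = R = 4470 Ω
  C: Z = 1/(jωC) = -j/(ω·C) = 0 - j3.028e+04 Ω
Step 3 — Series combination: Z_total = R + C = 4470 - j3.028e+04 Ω = 3.061e+04∠-81.6° Ω.
Step 4 — Source phasor: V = 202∠-147.1° V = -169.6 - j109.7 V.
Step 5 — Current: I = V / Z = 0.002737 - j0.006005 A = 0.0066∠-65.5° A.
Step 6 — Complex power: S = V·I* = 0.1947 - j1.319 VA.
Step 7 — Real power: P = Re(S) = 0.1947 W.
Step 8 — Reactive power: Q = Im(S) = -1.319 VAR.
Step 9 — Apparent power: |S| = 1.333 VA.
Step 10 — Power factor: PF = P/|S| = 0.146 (leading).

(a) P = 0.1947 W  (b) Q = -1.319 VAR  (c) S = 1.333 VA  (d) PF = 0.146 (leading)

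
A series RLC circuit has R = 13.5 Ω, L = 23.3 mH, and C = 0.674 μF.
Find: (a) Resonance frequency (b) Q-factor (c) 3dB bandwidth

Step 1 — Resonance: ω₀ = 1/√(LC) = 1/√(0.0233·6.74e-07) = 7980 rad/s.
Step 2 — f₀ = ω₀/(2π) = 1270 Hz.
Step 3 — Series Q: Q = ω₀L/R = 7980·0.0233/13.5 = 13.77.
Step 4 — Bandwidth: Δω = ω₀/Q = 579.4 rad/s; BW = Δω/(2π) = 92.21 Hz.

(a) f₀ = 1270 Hz  (b) Q = 13.77  (c) BW = 92.21 Hz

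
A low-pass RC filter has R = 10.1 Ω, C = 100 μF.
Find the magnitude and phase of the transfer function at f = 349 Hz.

Step 1 — Angular frequency: ω = 2π·349 = 2193 rad/s.
Step 2 — Transfer function: H(jω) = 1/(1 + jωRC).
Step 3 — Denominator: 1 + jωRC = 1 + j·2193·10.1·0.0001 = 1 + j2.215.
Step 4 — H = 0.1693 - j0.3751.
Step 5 — Magnitude: |H| = 0.4115 (-7.7 dB); phase: φ = -65.7°.

|H| = 0.4115 (-7.7 dB), φ = -65.7°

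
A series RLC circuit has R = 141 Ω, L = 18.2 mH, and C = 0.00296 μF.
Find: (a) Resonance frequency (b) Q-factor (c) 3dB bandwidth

Step 1 — Resonance: ω₀ = 1/√(LC) = 1/√(0.0182·2.96e-09) = 1.362e+05 rad/s.
Step 2 — f₀ = ω₀/(2π) = 2.168e+04 Hz.
Step 3 — Series Q: Q = ω₀L/R = 1.362e+05·0.0182/141 = 17.59.
Step 4 — Bandwidth: Δω = ω₀/Q = 7747 rad/s; BW = Δω/(2π) = 1233 Hz.

(a) f₀ = 2.168e+04 Hz  (b) Q = 17.59  (c) BW = 1233 Hz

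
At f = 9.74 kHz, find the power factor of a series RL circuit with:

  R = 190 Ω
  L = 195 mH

Step 1 — Angular frequency: ω = 2π·f = 2π·9740 = 6.12e+04 rad/s.
Step 2 — Component impedances:
  R: Z = R = 190 Ω
  L: Z = jωL = j·6.12e+04·0.195 = 0 + j1.193e+04 Ω
Step 3 — Series combination: Z_total = R + L = 190 + j1.193e+04 Ω = 1.194e+04∠89.1° Ω.
Step 4 — Power factor: PF = cos(φ) = Re(Z)/|Z| = 190/11935 = 0.01592.
Step 5 — Type: Im(Z) = 1.193e+04 ⇒ lagging (phase φ = 89.1°).

PF = 0.01592 (lagging, φ = 89.1°)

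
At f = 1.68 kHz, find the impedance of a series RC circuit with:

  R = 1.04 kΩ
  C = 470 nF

Step 1 — Angular frequency: ω = 2π·f = 2π·1680 = 1.056e+04 rad/s.
Step 2 — Component impedances:
  R: Z = R = 1040 Ω
  C: Z = 1/(jωC) = -j/(ω·C) = 0 - j201.6 Ω
Step 3 — Series combination: Z_total = R + C = 1040 - j201.6 Ω = 1059∠-11.0° Ω.

Z = 1040 - j201.6 Ω = 1059∠-11.0° Ω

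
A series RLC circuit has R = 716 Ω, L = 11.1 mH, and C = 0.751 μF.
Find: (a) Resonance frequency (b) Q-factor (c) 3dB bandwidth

Step 1 — Resonance: ω₀ = 1/√(LC) = 1/√(0.0111·7.51e-07) = 1.095e+04 rad/s.
Step 2 — f₀ = ω₀/(2π) = 1743 Hz.
Step 3 — Series Q: Q = ω₀L/R = 1.095e+04·0.0111/716 = 0.1698.
Step 4 — Bandwidth: Δω = ω₀/Q = 6.45e+04 rad/s; BW = Δω/(2π) = 1.027e+04 Hz.

(a) f₀ = 1743 Hz  (b) Q = 0.1698  (c) BW = 1.027e+04 Hz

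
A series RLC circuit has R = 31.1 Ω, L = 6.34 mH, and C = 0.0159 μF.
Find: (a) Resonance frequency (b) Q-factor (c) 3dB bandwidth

Step 1 — Resonance condition Im(Z)=0 gives ω₀ = 1/√(LC).
Step 2 — ω₀ = 1/√(0.00634·1.59e-08) = 9.96e+04 rad/s.
Step 3 — f₀ = ω₀/(2π) = 1.585e+04 Hz.
Step 4 — Series Q: Q = ω₀L/R = 9.96e+04·0.00634/31.1 = 20.3.
Step 5 — 3dB bandwidth: Δω = ω₀/Q = 4905 rad/s; BW = Δω/(2π) = 780.7 Hz.

(a) f₀ = 1.585e+04 Hz  (b) Q = 20.3  (c) BW = 780.7 Hz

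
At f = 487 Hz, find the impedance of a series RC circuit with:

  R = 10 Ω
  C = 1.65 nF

Step 1 — Angular frequency: ω = 2π·f = 2π·487 = 3060 rad/s.
Step 2 — Component impedances:
  R: Z = R = 10 Ω
  C: Z = 1/(jωC) = -j/(ω·C) = 0 - j1.981e+05 Ω
Step 3 — Series combination: Z_total = R + C = 10 - j1.981e+05 Ω = 1.981e+05∠-90.0° Ω.

Z = 10 - j1.981e+05 Ω = 1.981e+05∠-90.0° Ω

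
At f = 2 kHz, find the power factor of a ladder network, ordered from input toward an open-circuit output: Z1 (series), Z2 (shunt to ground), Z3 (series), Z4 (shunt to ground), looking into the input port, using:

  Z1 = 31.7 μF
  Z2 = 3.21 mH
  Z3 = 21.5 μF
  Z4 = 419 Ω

Step 1 — Angular frequency: ω = 2π·f = 2π·2000 = 1.257e+04 rad/s.
Step 2 — Component impedances:
  Z1: Z = 1/(jωC) = -j/(ω·C) = 0 - j2.51 Ω
  Z2: Z = jωL = j·1.257e+04·0.00321 = 0 + j40.34 Ω
  Z3: Z = 1/(jωC) = -j/(ω·C) = 0 - j3.701 Ω
  Z4: Z = R = 419 Ω
Step 3 — Ladder network (open output): work backward from the far end, alternating series and parallel combinations. Z_in = 3.854 + j37.49 Ω = 37.69∠84.1° Ω.
Step 4 — Power factor: PF = cos(φ) = Re(Z)/|Z| = 3.854/37.69 = 0.1023.
Step 5 — Type: Im(Z) = 37.49 ⇒ lagging (phase φ = 84.1°).

PF = 0.1023 (lagging, φ = 84.1°)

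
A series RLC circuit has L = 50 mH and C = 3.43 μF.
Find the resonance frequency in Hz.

Step 1 — Resonance condition Im(Z)=0 gives ω₀ = 1/√(LC).
Step 2 — ω₀ = 1/√(0.05·3.43e-06) = 2415 rad/s.
Step 3 — f₀ = ω₀/(2π) = 384.3 Hz.

f₀ = 384.3 Hz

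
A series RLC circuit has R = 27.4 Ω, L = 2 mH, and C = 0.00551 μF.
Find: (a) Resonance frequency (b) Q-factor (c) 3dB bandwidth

Step 1 — Resonance: ω₀ = 1/√(LC) = 1/√(0.002·5.51e-09) = 3.012e+05 rad/s.
Step 2 — f₀ = ω₀/(2π) = 4.794e+04 Hz.
Step 3 — Series Q: Q = ω₀L/R = 3.012e+05·0.002/27.4 = 21.99.
Step 4 — Bandwidth: Δω = ω₀/Q = 1.37e+04 rad/s; BW = Δω/(2π) = 2180 Hz.

(a) f₀ = 4.794e+04 Hz  (b) Q = 21.99  (c) BW = 2180 Hz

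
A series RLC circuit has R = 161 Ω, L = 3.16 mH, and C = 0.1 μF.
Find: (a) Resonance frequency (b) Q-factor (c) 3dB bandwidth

Step 1 — Resonance condition Im(Z)=0 gives ω₀ = 1/√(LC).
Step 2 — ω₀ = 1/√(0.00316·1e-07) = 5.625e+04 rad/s.
Step 3 — f₀ = ω₀/(2π) = 8953 Hz.
Step 4 — Series Q: Q = ω₀L/R = 5.625e+04·0.00316/161 = 1.104.
Step 5 — 3dB bandwidth: Δω = ω₀/Q = 5.095e+04 rad/s; BW = Δω/(2π) = 8109 Hz.

(a) f₀ = 8953 Hz  (b) Q = 1.104  (c) BW = 8109 Hz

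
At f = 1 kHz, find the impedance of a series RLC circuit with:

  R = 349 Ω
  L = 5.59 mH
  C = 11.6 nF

Step 1 — Angular frequency: ω = 2π·f = 2π·1000 = 6283 rad/s.
Step 2 — Component impedances:
  R: Z = R = 349 Ω
  L: Z = jωL = j·6283·0.00559 = 0 + j35.12 Ω
  C: Z = 1/(jωC) = -j/(ω·C) = 0 - j1.372e+04 Ω
Step 3 — Series combination: Z_total = R + L + C = 349 - j1.369e+04 Ω = 1.369e+04∠-88.5° Ω.

Z = 349 - j1.369e+04 Ω = 1.369e+04∠-88.5° Ω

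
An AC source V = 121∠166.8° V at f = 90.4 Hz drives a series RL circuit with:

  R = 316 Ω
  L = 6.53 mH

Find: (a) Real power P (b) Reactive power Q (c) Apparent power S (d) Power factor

Step 1 — Angular frequency: ω = 2π·f = 2π·90.4 = 568 rad/s.
Step 2 — Component impedances:
  R: Z = R = 316 Ω
  L: Z = jωL = j·568·0.00653 = 0 + j3.709 Ω
Step 3 — Series combination: Z_total = R + L = 316 + j3.709 Ω = 316∠0.7° Ω.
Step 4 — Source phasor: V = 121∠166.8° V = -117.8 + j27.63 V.
Step 5 — Current: I = V / Z = -0.3717 + j0.0918 A = 0.3829∠166.1° A.
Step 6 — Complex power: S = V·I* = 46.33 + j0.5437 VA.
Step 7 — Real power: P = Re(S) = 46.33 W.
Step 8 — Reactive power: Q = Im(S) = 0.5437 VAR.
Step 9 — Apparent power: |S| = 46.33 VA.
Step 10 — Power factor: PF = P/|S| = 0.9999 (lagging).

(a) P = 46.33 W  (b) Q = 0.5437 VAR  (c) S = 46.33 VA  (d) PF = 0.9999 (lagging)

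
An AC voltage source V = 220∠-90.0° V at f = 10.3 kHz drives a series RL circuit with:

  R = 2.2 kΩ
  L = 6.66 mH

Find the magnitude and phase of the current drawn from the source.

Step 1 — Angular frequency: ω = 2π·f = 2π·1.03e+04 = 6.472e+04 rad/s.
Step 2 — Component impedances:
  R: Z = R = 2200 Ω
  L: Z = jωL = j·6.472e+04·0.00666 = 0 + j431 Ω
Step 3 — Series combination: Z_total = R + L = 2200 + j431 Ω = 2242∠11.1° Ω.
Step 4 — Source phasor: V = 220∠-90.0° V = 0 - j220 V.
Step 5 — Ohm's law: I = V / Z_total = (0 - j220) / (2200 + j431) = -0.01887 - j0.0963 A.
Step 6 — Convert to polar: |I| = 0.09813 A, ∠I = -101.1°.

I = 0.09813∠-101.1° A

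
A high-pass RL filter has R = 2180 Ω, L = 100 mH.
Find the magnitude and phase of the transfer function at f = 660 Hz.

Step 1 — Angular frequency: ω = 2π·660 = 4147 rad/s.
Step 2 — Transfer function: H(jω) = jωL/(R + jωL).
Step 3 — Numerator jωL = j·414.7; denominator R + jωL = 2180 + j414.7.
Step 4 — H = 0.03492 + j0.1836.
Step 5 — Magnitude: |H| = 0.1869 (-14.6 dB); phase: φ = 79.2°.

|H| = 0.1869 (-14.6 dB), φ = 79.2°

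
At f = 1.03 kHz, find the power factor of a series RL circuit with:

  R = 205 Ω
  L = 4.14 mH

Step 1 — Angular frequency: ω = 2π·f = 2π·1030 = 6472 rad/s.
Step 2 — Component impedances:
  R: Z = R = 205 Ω
  L: Z = jωL = j·6472·0.00414 = 0 + j26.79 Ω
Step 3 — Series combination: Z_total = R + L = 205 + j26.79 Ω = 206.7∠7.4° Ω.
Step 4 — Power factor: PF = cos(φ) = Re(Z)/|Z| = 205/206.74 = 0.9916.
Step 5 — Type: Im(Z) = 26.79 ⇒ lagging (phase φ = 7.4°).

PF = 0.9916 (lagging, φ = 7.4°)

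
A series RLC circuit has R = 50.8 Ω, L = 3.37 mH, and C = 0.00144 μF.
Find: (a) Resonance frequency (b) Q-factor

Step 1 — Resonance condition Im(Z)=0 gives ω₀ = 1/√(LC).
Step 2 — ω₀ = 1/√(0.00337·1.44e-09) = 4.539e+05 rad/s.
Step 3 — f₀ = ω₀/(2π) = 7.225e+04 Hz.
Step 4 — Series Q: Q = ω₀L/R = 4.539e+05·0.00337/50.8 = 30.11.

(a) f₀ = 7.225e+04 Hz  (b) Q = 30.11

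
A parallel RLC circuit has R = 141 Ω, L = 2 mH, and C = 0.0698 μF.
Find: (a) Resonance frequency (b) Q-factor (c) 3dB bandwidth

Step 1 — Resonance: ω₀ = 1/√(LC) = 1/√(0.002·6.98e-08) = 8.464e+04 rad/s.
Step 2 — f₀ = ω₀/(2π) = 1.347e+04 Hz.
Step 3 — Parallel Q: Q = R/(ω₀L) = 141/(8.464e+04·0.002) = 0.833.
Step 4 — Bandwidth: Δω = ω₀/Q = 1.016e+05 rad/s; BW = Δω/(2π) = 1.617e+04 Hz.

(a) f₀ = 1.347e+04 Hz  (b) Q = 0.833  (c) BW = 1.617e+04 Hz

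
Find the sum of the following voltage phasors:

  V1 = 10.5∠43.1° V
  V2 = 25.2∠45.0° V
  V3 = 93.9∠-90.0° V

Step 1 — Convert each phasor to rectangular form:
  V1 = 10.5·(cos(43.1°) + j·sin(43.1°)) = 7.667 + j7.174 V
  V2 = 25.2·(cos(45.0°) + j·sin(45.0°)) = 17.82 + j17.82 V
  V3 = 93.9·(cos(-90.0°) + j·sin(-90.0°)) = 0 - j93.9 V
Step 2 — Sum components: V_total = 25.49 - j68.91 V.
Step 3 — Convert to polar: |V_total| = 73.47 V, ∠V_total = -69.7°.

V_total = 73.47∠-69.7° V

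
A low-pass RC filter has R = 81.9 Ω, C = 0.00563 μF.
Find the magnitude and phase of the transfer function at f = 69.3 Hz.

Step 1 — Angular frequency: ω = 2π·69.3 = 435.4 rad/s.
Step 2 — Transfer function: H(jω) = 1/(1 + jωRC).
Step 3 — Denominator: 1 + jωRC = 1 + j·435.4·81.9·5.63e-09 = 1 + j0.0002008.
Step 4 — H = 1 - j0.0002008.
Step 5 — Magnitude: |H| = 1 (-0.0 dB); phase: φ = -0.0°.

|H| = 1 (-0.0 dB), φ = -0.0°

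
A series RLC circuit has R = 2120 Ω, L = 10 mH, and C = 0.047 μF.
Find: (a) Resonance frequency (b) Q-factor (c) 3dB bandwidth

Step 1 — Resonance: ω₀ = 1/√(LC) = 1/√(0.01·4.7e-08) = 4.613e+04 rad/s.
Step 2 — f₀ = ω₀/(2π) = 7341 Hz.
Step 3 — Series Q: Q = ω₀L/R = 4.613e+04·0.01/2120 = 0.2176.
Step 4 — Bandwidth: Δω = ω₀/Q = 2.12e+05 rad/s; BW = Δω/(2π) = 3.374e+04 Hz.

(a) f₀ = 7341 Hz  (b) Q = 0.2176  (c) BW = 3.374e+04 Hz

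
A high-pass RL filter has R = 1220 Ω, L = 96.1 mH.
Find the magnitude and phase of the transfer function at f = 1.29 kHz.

Step 1 — Angular frequency: ω = 2π·1290 = 8105 rad/s.
Step 2 — Transfer function: H(jω) = jωL/(R + jωL).
Step 3 — Numerator jωL = j·778.9; denominator R + jωL = 1220 + j778.9.
Step 4 — H = 0.2896 + j0.4536.
Step 5 — Magnitude: |H| = 0.5381 (-5.4 dB); phase: φ = 57.4°.

|H| = 0.5381 (-5.4 dB), φ = 57.4°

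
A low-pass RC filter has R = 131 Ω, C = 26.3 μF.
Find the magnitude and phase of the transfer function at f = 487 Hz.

Step 1 — Angular frequency: ω = 2π·487 = 3060 rad/s.
Step 2 — Transfer function: H(jω) = 1/(1 + jωRC).
Step 3 — Denominator: 1 + jωRC = 1 + j·3060·131·2.63e-05 = 1 + j10.54.
Step 4 — H = 0.008917 - j0.09401.
Step 5 — Magnitude: |H| = 0.09443 (-20.5 dB); phase: φ = -84.6°.

|H| = 0.09443 (-20.5 dB), φ = -84.6°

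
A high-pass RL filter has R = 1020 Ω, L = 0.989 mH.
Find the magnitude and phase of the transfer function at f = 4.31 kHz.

Step 1 — Angular frequency: ω = 2π·4310 = 2.708e+04 rad/s.
Step 2 — Transfer function: H(jω) = jωL/(R + jωL).
Step 3 — Numerator jωL = j·26.78; denominator R + jωL = 1020 + j26.78.
Step 4 — H = 0.000689 + j0.02624.
Step 5 — Magnitude: |H| = 0.02625 (-31.6 dB); phase: φ = 88.5°.

|H| = 0.02625 (-31.6 dB), φ = 88.5°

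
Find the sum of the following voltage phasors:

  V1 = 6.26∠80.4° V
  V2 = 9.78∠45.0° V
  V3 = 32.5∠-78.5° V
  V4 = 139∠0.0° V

Step 1 — Convert each phasor to rectangular form:
  V1 = 6.26·(cos(80.4°) + j·sin(80.4°)) = 1.044 + j6.172 V
  V2 = 9.78·(cos(45.0°) + j·sin(45.0°)) = 6.916 + j6.916 V
  V3 = 32.5·(cos(-78.5°) + j·sin(-78.5°)) = 6.479 - j31.85 V
  V4 = 139·(cos(0.0°) + j·sin(0.0°)) = 139 V
Step 2 — Sum components: V_total = 153.4 - j18.76 V.
Step 3 — Convert to polar: |V_total| = 154.6 V, ∠V_total = -7.0°.

V_total = 154.6∠-7.0° V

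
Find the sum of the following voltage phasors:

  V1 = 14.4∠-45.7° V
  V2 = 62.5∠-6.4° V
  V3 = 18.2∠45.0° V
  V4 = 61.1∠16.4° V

Step 1 — Convert each phasor to rectangular form:
  V1 = 14.4·(cos(-45.7°) + j·sin(-45.7°)) = 10.06 - j10.31 V
  V2 = 62.5·(cos(-6.4°) + j·sin(-6.4°)) = 62.11 - j6.967 V
  V3 = 18.2·(cos(45.0°) + j·sin(45.0°)) = 12.87 + j12.87 V
  V4 = 61.1·(cos(16.4°) + j·sin(16.4°)) = 58.61 + j17.25 V
Step 2 — Sum components: V_total = 143.7 + j12.85 V.
Step 3 — Convert to polar: |V_total| = 144.2 V, ∠V_total = 5.1°.

V_total = 144.2∠5.1° V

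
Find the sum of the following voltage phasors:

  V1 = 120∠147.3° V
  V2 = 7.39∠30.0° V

Step 1 — Convert each phasor to rectangular form:
  V1 = 120·(cos(147.3°) + j·sin(147.3°)) = -101 + j64.83 V
  V2 = 7.39·(cos(30.0°) + j·sin(30.0°)) = 6.4 + j3.695 V
Step 2 — Sum components: V_total = -94.58 + j68.52 V.
Step 3 — Convert to polar: |V_total| = 116.8 V, ∠V_total = 144.1°.

V_total = 116.8∠144.1° V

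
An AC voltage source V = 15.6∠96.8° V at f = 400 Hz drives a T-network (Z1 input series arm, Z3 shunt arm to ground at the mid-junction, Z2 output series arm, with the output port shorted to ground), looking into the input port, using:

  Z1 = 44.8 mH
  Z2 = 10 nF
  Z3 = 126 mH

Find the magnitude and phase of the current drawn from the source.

Step 1 — Angular frequency: ω = 2π·f = 2π·400 = 2513 rad/s.
Step 2 — Component impedances:
  Z1: Z = jωL = j·2513·0.0448 = 0 + j112.6 Ω
  Z2: Z = 1/(jωC) = -j/(ω·C) = 0 - j3.979e+04 Ω
  Z3: Z = jωL = j·2513·0.126 = 0 + j316.7 Ω
Step 3 — With the output port shorted to ground, the output series arm Z2 runs from the junction to ground; the shunt arm Z3 also runs from the junction to ground. They appear in parallel: Z3 || Z2 = 0 + j319.2 Ω.
Step 4 — Series with input arm Z1: Z_in = Z1 + (Z3 || Z2) = 0 + j431.8 Ω = 431.8∠90.0° Ω.
Step 5 — Source phasor: V = 15.6∠96.8° V = -1.847 + j15.49 V.
Step 6 — Ohm's law: I = V / Z_total = (-1.847 + j15.49) / (0 + j431.8) = 0.03587 + j0.004278 A.
Step 7 — Convert to polar: |I| = 0.03613 A, ∠I = 6.8°.

I = 0.03613∠6.8° A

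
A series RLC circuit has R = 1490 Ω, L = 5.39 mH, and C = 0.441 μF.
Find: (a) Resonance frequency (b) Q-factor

Step 1 — Resonance condition Im(Z)=0 gives ω₀ = 1/√(LC).
Step 2 — ω₀ = 1/√(0.00539·4.41e-07) = 2.051e+04 rad/s.
Step 3 — f₀ = ω₀/(2π) = 3264 Hz.
Step 4 — Series Q: Q = ω₀L/R = 2.051e+04·0.00539/1490 = 0.0742.

(a) f₀ = 3264 Hz  (b) Q = 0.0742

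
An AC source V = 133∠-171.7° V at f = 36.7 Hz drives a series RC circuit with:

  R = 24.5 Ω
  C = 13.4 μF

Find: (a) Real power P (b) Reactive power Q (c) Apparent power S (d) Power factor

Step 1 — Angular frequency: ω = 2π·f = 2π·36.7 = 230.6 rad/s.
Step 2 — Component impedances:
  R: Z = R = 24.5 Ω
  C: Z = 1/(jωC) = -j/(ω·C) = 0 - j323.6 Ω
Step 3 — Series combination: Z_total = R + C = 24.5 - j323.6 Ω = 324.6∠-85.7° Ω.
Step 4 — Source phasor: V = 133∠-171.7° V = -131.6 - j19.2 V.
Step 5 — Current: I = V / Z = 0.02838 - j0.4088 A = 0.4098∠-86.0° A.
Step 6 — Complex power: S = V·I* = 4.114 - j54.35 VA.
Step 7 — Real power: P = Re(S) = 4.114 W.
Step 8 — Reactive power: Q = Im(S) = -54.35 VAR.
Step 9 — Apparent power: |S| = 54.5 VA.
Step 10 — Power factor: PF = P/|S| = 0.07549 (leading).

(a) P = 4.114 W  (b) Q = -54.35 VAR  (c) S = 54.5 VA  (d) PF = 0.07549 (leading)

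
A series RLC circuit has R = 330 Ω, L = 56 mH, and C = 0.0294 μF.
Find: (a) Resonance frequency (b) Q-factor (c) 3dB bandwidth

Step 1 — Resonance condition Im(Z)=0 gives ω₀ = 1/√(LC).
Step 2 — ω₀ = 1/√(0.056·2.94e-08) = 2.465e+04 rad/s.
Step 3 — f₀ = ω₀/(2π) = 3922 Hz.
Step 4 — Series Q: Q = ω₀L/R = 2.465e+04·0.056/330 = 4.182.
Step 5 — 3dB bandwidth: Δω = ω₀/Q = 5893 rad/s; BW = Δω/(2π) = 937.9 Hz.

(a) f₀ = 3922 Hz  (b) Q = 4.182  (c) BW = 937.9 Hz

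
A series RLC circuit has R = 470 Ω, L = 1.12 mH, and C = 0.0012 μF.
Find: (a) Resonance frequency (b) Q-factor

Step 1 — Resonance condition Im(Z)=0 gives ω₀ = 1/√(LC).
Step 2 — ω₀ = 1/√(0.00112·1.2e-09) = 8.626e+05 rad/s.
Step 3 — f₀ = ω₀/(2π) = 1.373e+05 Hz.
Step 4 — Series Q: Q = ω₀L/R = 8.626e+05·0.00112/470 = 2.056.

(a) f₀ = 1.373e+05 Hz  (b) Q = 2.056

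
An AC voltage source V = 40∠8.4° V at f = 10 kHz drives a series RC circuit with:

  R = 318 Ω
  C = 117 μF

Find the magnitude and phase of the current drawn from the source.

Step 1 — Angular frequency: ω = 2π·f = 2π·1e+04 = 6.283e+04 rad/s.
Step 2 — Component impedances:
  R: Z = R = 318 Ω
  C: Z = 1/(jωC) = -j/(ω·C) = 0 - j0.136 Ω
Step 3 — Series combination: Z_total = R + C = 318 - j0.136 Ω = 318∠-0.0° Ω.
Step 4 — Source phasor: V = 40∠8.4° V = 39.57 + j5.843 V.
Step 5 — Ohm's law: I = V / Z_total = (39.57 + j5.843) / (318 - j0.136) = 0.1244 + j0.01843 A.
Step 6 — Convert to polar: |I| = 0.1258 A, ∠I = 8.4°.

I = 0.1258∠8.4° A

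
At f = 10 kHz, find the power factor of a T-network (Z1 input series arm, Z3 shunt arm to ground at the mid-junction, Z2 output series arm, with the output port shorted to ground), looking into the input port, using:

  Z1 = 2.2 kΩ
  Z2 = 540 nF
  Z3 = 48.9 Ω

Step 1 — Angular frequency: ω = 2π·f = 2π·1e+04 = 6.283e+04 rad/s.
Step 2 — Component impedances:
  Z1: Z = R = 2200 Ω
  Z2: Z = 1/(jωC) = -j/(ω·C) = 0 - j29.47 Ω
  Z3: Z = R = 48.9 Ω
Step 3 — With the output port shorted to ground, the output series arm Z2 runs from the junction to ground; the shunt arm Z3 also runs from the junction to ground. They appear in parallel: Z3 || Z2 = 13.03 - j21.62 Ω.
Step 4 — Series with input arm Z1: Z_in = Z1 + (Z3 || Z2) = 2213 - j21.62 Ω = 2213∠-0.6° Ω.
Step 5 — Power factor: PF = cos(φ) = Re(Z)/|Z| = 2213/2213 = 1.
Step 6 — Type: Im(Z) = -21.62 ⇒ leading (phase φ = -0.6°).

PF = 1 (leading, φ = -0.6°)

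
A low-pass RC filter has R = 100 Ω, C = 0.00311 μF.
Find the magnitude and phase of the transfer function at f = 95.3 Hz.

Step 1 — Angular frequency: ω = 2π·95.3 = 598.8 rad/s.
Step 2 — Transfer function: H(jω) = 1/(1 + jωRC).
Step 3 — Denominator: 1 + jωRC = 1 + j·598.8·100·3.11e-09 = 1 + j0.0001862.
Step 4 — H = 1 - j0.0001862.
Step 5 — Magnitude: |H| = 1 (-0.0 dB); phase: φ = -0.0°.

|H| = 1 (-0.0 dB), φ = -0.0°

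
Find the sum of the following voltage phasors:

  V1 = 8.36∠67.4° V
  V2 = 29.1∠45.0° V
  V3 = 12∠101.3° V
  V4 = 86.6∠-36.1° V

Step 1 — Convert each phasor to rectangular form:
  V1 = 8.36·(cos(67.4°) + j·sin(67.4°)) = 3.213 + j7.718 V
  V2 = 29.1·(cos(45.0°) + j·sin(45.0°)) = 20.58 + j20.58 V
  V3 = 12·(cos(101.3°) + j·sin(101.3°)) = -2.351 + j11.77 V
  V4 = 86.6·(cos(-36.1°) + j·sin(-36.1°)) = 69.97 - j51.02 V
Step 2 — Sum components: V_total = 91.41 - j10.96 V.
Step 3 — Convert to polar: |V_total| = 92.07 V, ∠V_total = -6.8°.

V_total = 92.07∠-6.8° V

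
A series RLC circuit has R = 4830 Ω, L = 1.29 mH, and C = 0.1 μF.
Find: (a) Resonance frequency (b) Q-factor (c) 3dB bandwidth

Step 1 — Resonance condition Im(Z)=0 gives ω₀ = 1/√(LC).
Step 2 — ω₀ = 1/√(0.00129·1e-07) = 8.805e+04 rad/s.
Step 3 — f₀ = ω₀/(2π) = 1.401e+04 Hz.
Step 4 — Series Q: Q = ω₀L/R = 8.805e+04·0.00129/4830 = 0.02352.
Step 5 — 3dB bandwidth: Δω = ω₀/Q = 3.744e+06 rad/s; BW = Δω/(2π) = 5.959e+05 Hz.

(a) f₀ = 1.401e+04 Hz  (b) Q = 0.02352  (c) BW = 5.959e+05 Hz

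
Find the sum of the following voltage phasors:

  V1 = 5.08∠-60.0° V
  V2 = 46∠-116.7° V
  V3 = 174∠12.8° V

Step 1 — Convert each phasor to rectangular form:
  V1 = 5.08·(cos(-60.0°) + j·sin(-60.0°)) = 2.54 - j4.399 V
  V2 = 46·(cos(-116.7°) + j·sin(-116.7°)) = -20.67 - j41.1 V
  V3 = 174·(cos(12.8°) + j·sin(12.8°)) = 169.7 + j38.55 V
Step 2 — Sum components: V_total = 151.5 - j6.945 V.
Step 3 — Convert to polar: |V_total| = 151.7 V, ∠V_total = -2.6°.

V_total = 151.7∠-2.6° V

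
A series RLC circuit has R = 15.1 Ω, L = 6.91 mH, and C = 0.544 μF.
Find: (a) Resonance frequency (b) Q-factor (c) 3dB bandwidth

Step 1 — Resonance condition Im(Z)=0 gives ω₀ = 1/√(LC).
Step 2 — ω₀ = 1/√(0.00691·5.44e-07) = 1.631e+04 rad/s.
Step 3 — f₀ = ω₀/(2π) = 2596 Hz.
Step 4 — Series Q: Q = ω₀L/R = 1.631e+04·0.00691/15.1 = 7.464.
Step 5 — 3dB bandwidth: Δω = ω₀/Q = 2185 rad/s; BW = Δω/(2π) = 347.8 Hz.

(a) f₀ = 2596 Hz  (b) Q = 7.464  (c) BW = 347.8 Hz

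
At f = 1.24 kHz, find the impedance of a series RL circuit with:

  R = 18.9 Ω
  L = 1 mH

Step 1 — Angular frequency: ω = 2π·f = 2π·1240 = 7791 rad/s.
Step 2 — Component impedances:
  R: Z = R = 18.9 Ω
  L: Z = jωL = j·7791·0.001 = 0 + j7.791 Ω
Step 3 — Series combination: Z_total = R + L = 18.9 + j7.791 Ω = 20.44∠22.4° Ω.

Z = 18.9 + j7.791 Ω = 20.44∠22.4° Ω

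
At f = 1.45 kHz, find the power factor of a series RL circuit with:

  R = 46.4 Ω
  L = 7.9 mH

Step 1 — Angular frequency: ω = 2π·f = 2π·1450 = 9111 rad/s.
Step 2 — Component impedances:
  R: Z = R = 46.4 Ω
  L: Z = jωL = j·9111·0.0079 = 0 + j71.97 Ω
Step 3 — Series combination: Z_total = R + L = 46.4 + j71.97 Ω = 85.63∠57.2° Ω.
Step 4 — Power factor: PF = cos(φ) = Re(Z)/|Z| = 46.4/85.634 = 0.5418.
Step 5 — Type: Im(Z) = 71.97 ⇒ lagging (phase φ = 57.2°).

PF = 0.5418 (lagging, φ = 57.2°)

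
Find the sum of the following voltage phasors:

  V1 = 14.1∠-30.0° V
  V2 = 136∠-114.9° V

Step 1 — Convert each phasor to rectangular form:
  V1 = 14.1·(cos(-30.0°) + j·sin(-30.0°)) = 12.21 - j7.05 V
  V2 = 136·(cos(-114.9°) + j·sin(-114.9°)) = -57.26 - j123.4 V
Step 2 — Sum components: V_total = -45.05 - j130.4 V.
Step 3 — Convert to polar: |V_total| = 138 V, ∠V_total = -109.1°.

V_total = 138∠-109.1° V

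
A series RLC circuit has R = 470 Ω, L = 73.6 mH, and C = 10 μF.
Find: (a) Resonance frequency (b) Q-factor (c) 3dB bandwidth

Step 1 — Resonance: ω₀ = 1/√(LC) = 1/√(0.0736·1e-05) = 1166 rad/s.
Step 2 — f₀ = ω₀/(2π) = 185.5 Hz.
Step 3 — Series Q: Q = ω₀L/R = 1166·0.0736/470 = 0.1825.
Step 4 — Bandwidth: Δω = ω₀/Q = 6386 rad/s; BW = Δω/(2π) = 1016 Hz.

(a) f₀ = 185.5 Hz  (b) Q = 0.1825  (c) BW = 1016 Hz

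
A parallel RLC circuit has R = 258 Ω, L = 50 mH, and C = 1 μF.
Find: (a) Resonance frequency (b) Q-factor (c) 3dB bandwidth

Step 1 — Resonance: ω₀ = 1/√(LC) = 1/√(0.05·1e-06) = 4472 rad/s.
Step 2 — f₀ = ω₀/(2π) = 711.8 Hz.
Step 3 — Parallel Q: Q = R/(ω₀L) = 258/(4472·0.05) = 1.154.
Step 4 — Bandwidth: Δω = ω₀/Q = 3876 rad/s; BW = Δω/(2π) = 616.9 Hz.

(a) f₀ = 711.8 Hz  (b) Q = 1.154  (c) BW = 616.9 Hz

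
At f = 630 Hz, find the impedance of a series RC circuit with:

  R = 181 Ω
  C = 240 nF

Step 1 — Angular frequency: ω = 2π·f = 2π·630 = 3958 rad/s.
Step 2 — Component impedances:
  R: Z = R = 181 Ω
  C: Z = 1/(jωC) = -j/(ω·C) = 0 - j1053 Ω
Step 3 — Series combination: Z_total = R + C = 181 - j1053 Ω = 1068∠-80.2° Ω.

Z = 181 - j1053 Ω = 1068∠-80.2° Ω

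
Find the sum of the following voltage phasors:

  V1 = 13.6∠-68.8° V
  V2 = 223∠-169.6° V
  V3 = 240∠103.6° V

Step 1 — Convert each phasor to rectangular form:
  V1 = 13.6·(cos(-68.8°) + j·sin(-68.8°)) = 4.918 - j12.68 V
  V2 = 223·(cos(-169.6°) + j·sin(-169.6°)) = -219.3 - j40.26 V
  V3 = 240·(cos(103.6°) + j·sin(103.6°)) = -56.43 + j233.3 V
Step 2 — Sum components: V_total = -270.9 + j180.3 V.
Step 3 — Convert to polar: |V_total| = 325.4 V, ∠V_total = 146.3°.

V_total = 325.4∠146.3° V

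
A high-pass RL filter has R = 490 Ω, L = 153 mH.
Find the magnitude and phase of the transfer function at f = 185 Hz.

Step 1 — Angular frequency: ω = 2π·185 = 1162 rad/s.
Step 2 — Transfer function: H(jω) = jωL/(R + jωL).
Step 3 — Numerator jωL = j·177.8; denominator R + jωL = 490 + j177.8.
Step 4 — H = 0.1164 + j0.3207.
Step 5 — Magnitude: |H| = 0.3412 (-9.3 dB); phase: φ = 70.1°.

|H| = 0.3412 (-9.3 dB), φ = 70.1°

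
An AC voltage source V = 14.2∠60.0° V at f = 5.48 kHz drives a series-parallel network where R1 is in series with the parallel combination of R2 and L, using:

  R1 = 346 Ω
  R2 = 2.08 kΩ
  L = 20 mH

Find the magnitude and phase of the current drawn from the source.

Step 1 — Angular frequency: ω = 2π·f = 2π·5480 = 3.443e+04 rad/s.
Step 2 — Component impedances:
  R1: Z = R = 346 Ω
  R2: Z = R = 2080 Ω
  L: Z = jωL = j·3.443e+04·0.02 = 0 + j688.6 Ω
Step 3 — Parallel branch: R2 || L = 1/(1/R2 + 1/L) = 205.5 + j620.6 Ω.
Step 4 — Series with R1: Z_total = R1 + (R2 || L) = 551.5 + j620.6 Ω = 830.2∠48.4° Ω.
Step 5 — Source phasor: V = 14.2∠60.0° V = 7.1 + j12.3 V.
Step 6 — Ohm's law: I = V / Z_total = (7.1 + j12.3) / (551.5 + j620.6) = 0.01675 + j0.003446 A.
Step 7 — Convert to polar: |I| = 0.0171 A, ∠I = 11.6°.

I = 0.0171∠11.6° A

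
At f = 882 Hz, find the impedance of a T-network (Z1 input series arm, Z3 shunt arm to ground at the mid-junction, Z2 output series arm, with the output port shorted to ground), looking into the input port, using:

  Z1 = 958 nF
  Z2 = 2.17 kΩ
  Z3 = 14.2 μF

Step 1 — Angular frequency: ω = 2π·f = 2π·882 = 5542 rad/s.
Step 2 — Component impedances:
  Z1: Z = 1/(jωC) = -j/(ω·C) = 0 - j188.4 Ω
  Z2: Z = R = 2170 Ω
  Z3: Z = 1/(jωC) = -j/(ω·C) = 0 - j12.71 Ω
Step 3 — With the output port shorted to ground, the output series arm Z2 runs from the junction to ground; the shunt arm Z3 also runs from the junction to ground. They appear in parallel: Z3 || Z2 = 0.07441 - j12.71 Ω.
Step 4 — Series with input arm Z1: Z_in = Z1 + (Z3 || Z2) = 0.07441 - j201.1 Ω = 201.1∠-90.0° Ω.

Z = 0.07441 - j201.1 Ω = 201.1∠-90.0° Ω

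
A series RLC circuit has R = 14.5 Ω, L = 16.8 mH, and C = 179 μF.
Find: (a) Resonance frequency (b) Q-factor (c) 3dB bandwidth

Step 1 — Resonance: ω₀ = 1/√(LC) = 1/√(0.0168·0.000179) = 576.7 rad/s.
Step 2 — f₀ = ω₀/(2π) = 91.78 Hz.
Step 3 — Series Q: Q = ω₀L/R = 576.7·0.0168/14.5 = 0.6681.
Step 4 — Bandwidth: Δω = ω₀/Q = 863.1 rad/s; BW = Δω/(2π) = 137.4 Hz.

(a) f₀ = 91.78 Hz  (b) Q = 0.6681  (c) BW = 137.4 Hz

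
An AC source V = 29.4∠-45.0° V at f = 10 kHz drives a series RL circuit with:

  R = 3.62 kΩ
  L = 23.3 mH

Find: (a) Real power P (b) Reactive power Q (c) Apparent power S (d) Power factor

Step 1 — Angular frequency: ω = 2π·f = 2π·1e+04 = 6.283e+04 rad/s.
Step 2 — Component impedances:
  R: Z = R = 3620 Ω
  L: Z = jωL = j·6.283e+04·0.0233 = 0 + j1464 Ω
Step 3 — Series combination: Z_total = R + L = 3620 + j1464 Ω = 3905∠22.0° Ω.
Step 4 — Source phasor: V = 29.4∠-45.0° V = 20.79 - j20.79 V.
Step 5 — Current: I = V / Z = 0.00294 - j0.006932 A = 0.007529∠-67.0° A.
Step 6 — Complex power: S = V·I* = 0.2052 + j0.08299 VA.
Step 7 — Real power: P = Re(S) = 0.2052 W.
Step 8 — Reactive power: Q = Im(S) = 0.08299 VAR.
Step 9 — Apparent power: |S| = 0.2214 VA.
Step 10 — Power factor: PF = P/|S| = 0.9271 (lagging).

(a) P = 0.2052 W  (b) Q = 0.08299 VAR  (c) S = 0.2214 VA  (d) PF = 0.9271 (lagging)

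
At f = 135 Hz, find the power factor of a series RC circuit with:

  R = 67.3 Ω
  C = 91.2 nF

Step 1 — Angular frequency: ω = 2π·f = 2π·135 = 848.2 rad/s.
Step 2 — Component impedances:
  R: Z = R = 67.3 Ω
  C: Z = 1/(jωC) = -j/(ω·C) = 0 - j1.293e+04 Ω
Step 3 — Series combination: Z_total = R + C = 67.3 - j1.293e+04 Ω = 1.293e+04∠-89.7° Ω.
Step 4 — Power factor: PF = cos(φ) = Re(Z)/|Z| = 67.3/12927 = 0.005206.
Step 5 — Type: Im(Z) = -1.293e+04 ⇒ leading (phase φ = -89.7°).

PF = 0.005206 (leading, φ = -89.7°)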